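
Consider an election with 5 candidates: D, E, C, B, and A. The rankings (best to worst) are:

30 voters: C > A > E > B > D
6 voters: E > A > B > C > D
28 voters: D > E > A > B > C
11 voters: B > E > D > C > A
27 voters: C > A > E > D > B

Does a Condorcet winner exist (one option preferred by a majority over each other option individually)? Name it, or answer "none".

C vs D: 63–39 for C.
C vs E: 57–45 for C.
C vs B: 57–45 for C.
C vs A: 68–34 for C.
C beats every other option head-to-head.

C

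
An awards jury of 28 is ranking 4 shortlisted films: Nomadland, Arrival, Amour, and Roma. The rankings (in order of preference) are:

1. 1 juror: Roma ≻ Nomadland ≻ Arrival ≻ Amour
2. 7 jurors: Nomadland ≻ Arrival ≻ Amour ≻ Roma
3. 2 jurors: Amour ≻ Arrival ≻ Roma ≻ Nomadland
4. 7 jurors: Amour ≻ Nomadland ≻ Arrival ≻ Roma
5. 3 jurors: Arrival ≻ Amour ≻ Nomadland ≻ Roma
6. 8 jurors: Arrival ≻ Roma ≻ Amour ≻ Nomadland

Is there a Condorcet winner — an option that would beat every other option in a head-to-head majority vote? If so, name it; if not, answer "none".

Checking pairwise contests:
Amour beats Nomadland 20–8.
Nomadland beats Arrival 15–13.
Arrival beats Amour 19–9.
Nomadland beats Roma 17–11.
Every option loses at least one head-to-head, so there is no Condorcet winner.

none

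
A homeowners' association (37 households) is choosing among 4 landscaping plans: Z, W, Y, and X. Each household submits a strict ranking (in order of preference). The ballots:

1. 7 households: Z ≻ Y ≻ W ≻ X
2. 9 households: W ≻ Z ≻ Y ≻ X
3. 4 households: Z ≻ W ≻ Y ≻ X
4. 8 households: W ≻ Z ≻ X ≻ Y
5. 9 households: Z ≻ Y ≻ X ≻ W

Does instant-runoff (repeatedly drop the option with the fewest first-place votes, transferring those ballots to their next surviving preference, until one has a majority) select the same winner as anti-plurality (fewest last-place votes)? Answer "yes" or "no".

yes

Instant-runoff — R1 Z 20, W 17, Y 0, X 0 (Z winner). Winner: Z.
Anti-plurality — last-place votes: Z 0, W 9, Y 8, X 20. Winner: Z.
The two methods agree.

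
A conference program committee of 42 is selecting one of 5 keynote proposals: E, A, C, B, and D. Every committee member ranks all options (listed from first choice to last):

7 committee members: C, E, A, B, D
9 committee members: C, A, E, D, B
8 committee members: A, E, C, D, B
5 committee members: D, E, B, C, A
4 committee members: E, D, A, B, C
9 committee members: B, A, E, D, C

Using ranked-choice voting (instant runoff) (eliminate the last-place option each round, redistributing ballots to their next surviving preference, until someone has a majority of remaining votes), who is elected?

C

Round 1: E 4, A 8, C 16, B 9, D 5. Eliminate E.
Round 2: A 8, C 16, B 9, D 9. Eliminate A.
Round 3: C 24, B 9, D 9. C has a majority.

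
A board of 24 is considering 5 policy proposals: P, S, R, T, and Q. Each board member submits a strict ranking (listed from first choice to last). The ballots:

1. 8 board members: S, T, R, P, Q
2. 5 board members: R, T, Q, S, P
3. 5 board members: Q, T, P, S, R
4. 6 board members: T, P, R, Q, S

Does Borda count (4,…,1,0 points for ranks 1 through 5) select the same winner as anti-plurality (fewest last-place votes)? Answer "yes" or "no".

Borda — scores: P 36, S 42, R 48, T 78, Q 36. Winner: T.
Anti-plurality — last-place votes: P 5, S 6, R 5, T 0, Q 8. Winner: T.
The two methods agree.

yes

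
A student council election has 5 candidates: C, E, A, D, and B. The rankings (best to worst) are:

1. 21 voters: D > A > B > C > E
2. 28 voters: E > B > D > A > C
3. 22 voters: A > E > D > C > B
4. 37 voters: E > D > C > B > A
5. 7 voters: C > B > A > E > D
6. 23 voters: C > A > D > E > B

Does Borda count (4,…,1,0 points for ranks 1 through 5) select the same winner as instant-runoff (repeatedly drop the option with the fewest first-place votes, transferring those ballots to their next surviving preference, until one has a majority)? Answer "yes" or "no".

no

Borda — scores: C 237, E 356, A 262, D 341, B 184. Winner: E.
Instant-runoff — R1 C 30, E 65, A 22, D 21, B 0 (B out); R2 C 30, E 65, A 22, D 21 (D out); R3 C 30, E 65, A 43 (C out); R4 E 65, A 73 (A winner). Winner: A.
The two methods disagree.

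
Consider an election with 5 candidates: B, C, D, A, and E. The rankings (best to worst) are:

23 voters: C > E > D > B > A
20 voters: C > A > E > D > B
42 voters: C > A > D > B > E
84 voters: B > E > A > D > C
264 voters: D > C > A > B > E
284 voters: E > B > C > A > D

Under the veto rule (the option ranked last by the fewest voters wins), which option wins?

Last-place votes: B 20, C 84, D 284, A 23, E 306.
B is ranked last by the fewest voters, so B wins.

B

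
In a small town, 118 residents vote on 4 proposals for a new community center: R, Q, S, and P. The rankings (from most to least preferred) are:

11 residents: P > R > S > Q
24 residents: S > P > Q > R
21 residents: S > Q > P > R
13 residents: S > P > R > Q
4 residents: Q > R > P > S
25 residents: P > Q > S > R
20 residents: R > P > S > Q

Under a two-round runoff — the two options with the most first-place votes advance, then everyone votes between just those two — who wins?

Round 1 first-place votes: R 20, Q 4, S 58, P 36.
S and P advance.
Runoff: S is preferred to P by 58 voters; P by 60.
P wins the runoff.

P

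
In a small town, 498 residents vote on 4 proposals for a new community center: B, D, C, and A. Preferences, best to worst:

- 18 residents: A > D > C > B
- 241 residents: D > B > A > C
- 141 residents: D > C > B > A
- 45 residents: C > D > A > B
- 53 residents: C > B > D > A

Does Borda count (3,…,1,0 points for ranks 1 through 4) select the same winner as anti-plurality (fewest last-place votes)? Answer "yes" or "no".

yes

Borda — scores: B 729, D 1325, C 594, A 340. Winner: D.
Anti-plurality — last-place votes: B 63, D 0, C 241, A 194. Winner: D.
The two methods agree.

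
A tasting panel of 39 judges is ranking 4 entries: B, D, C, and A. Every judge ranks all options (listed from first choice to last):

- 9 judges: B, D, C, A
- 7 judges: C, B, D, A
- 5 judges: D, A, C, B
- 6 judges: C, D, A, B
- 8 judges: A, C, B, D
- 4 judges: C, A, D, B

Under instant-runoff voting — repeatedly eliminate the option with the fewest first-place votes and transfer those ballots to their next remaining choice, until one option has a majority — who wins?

Round 1: B 9, D 5, C 17, A 8. Eliminate D.
Round 2: B 9, C 17, A 13. Eliminate B.
Round 3: C 26, A 13. C has a majority.

C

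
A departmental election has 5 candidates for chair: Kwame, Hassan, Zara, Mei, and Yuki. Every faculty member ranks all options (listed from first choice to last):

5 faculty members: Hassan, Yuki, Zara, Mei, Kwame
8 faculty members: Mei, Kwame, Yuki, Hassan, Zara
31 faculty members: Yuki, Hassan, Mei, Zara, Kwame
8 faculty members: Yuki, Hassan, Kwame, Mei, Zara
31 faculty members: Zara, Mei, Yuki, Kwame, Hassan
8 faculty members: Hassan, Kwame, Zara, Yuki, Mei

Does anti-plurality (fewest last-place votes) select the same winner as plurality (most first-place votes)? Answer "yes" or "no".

yes

Anti-plurality — last-place votes: Kwame 36, Hassan 31, Zara 16, Mei 8, Yuki 0. Winner: Yuki.
Plurality — first-place votes: Kwame 0, Hassan 13, Zara 31, Mei 8, Yuki 39. Winner: Yuki.
The two methods agree.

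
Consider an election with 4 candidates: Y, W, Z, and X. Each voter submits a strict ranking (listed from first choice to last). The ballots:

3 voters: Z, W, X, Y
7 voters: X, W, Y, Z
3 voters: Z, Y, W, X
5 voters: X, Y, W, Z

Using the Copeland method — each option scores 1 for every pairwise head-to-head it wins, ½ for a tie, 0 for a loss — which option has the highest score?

X

Y: beats Z; loses to W and X → score 1.
W: beats Y and Z; loses to X → score 2.
Z: loses to Y, W, and X → score 0.
X: beats Y, W, and Z → score 3.
X has the best pairwise record.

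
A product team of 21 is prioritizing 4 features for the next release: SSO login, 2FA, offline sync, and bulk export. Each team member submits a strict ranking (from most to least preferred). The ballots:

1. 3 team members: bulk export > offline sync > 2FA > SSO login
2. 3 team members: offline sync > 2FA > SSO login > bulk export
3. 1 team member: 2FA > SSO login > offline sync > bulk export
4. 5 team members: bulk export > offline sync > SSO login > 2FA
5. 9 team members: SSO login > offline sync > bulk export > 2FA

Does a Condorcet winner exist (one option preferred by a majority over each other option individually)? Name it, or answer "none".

offline sync vs SSO login: 11–10 for offline sync.
offline sync vs 2FA: 20–1 for offline sync.
offline sync vs bulk export: 13–8 for offline sync.
offline sync beats every other option head-to-head.

offline sync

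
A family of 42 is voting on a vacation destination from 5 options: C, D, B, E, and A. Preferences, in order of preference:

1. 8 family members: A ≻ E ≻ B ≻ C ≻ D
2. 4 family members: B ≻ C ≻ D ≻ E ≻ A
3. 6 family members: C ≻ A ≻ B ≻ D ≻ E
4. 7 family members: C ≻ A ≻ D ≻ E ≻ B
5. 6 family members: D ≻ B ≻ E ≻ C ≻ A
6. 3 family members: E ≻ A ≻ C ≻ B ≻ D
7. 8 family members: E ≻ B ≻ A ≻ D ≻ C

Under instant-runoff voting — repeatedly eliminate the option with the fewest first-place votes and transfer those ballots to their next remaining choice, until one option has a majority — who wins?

E

Round 1: C 13, D 6, B 4, E 11, A 8. Eliminate B.
Round 2: C 17, D 6, E 11, A 8. Eliminate D.
Round 3: C 17, E 17, A 8. Eliminate A.
Round 4: C 17, E 25. E has a majority.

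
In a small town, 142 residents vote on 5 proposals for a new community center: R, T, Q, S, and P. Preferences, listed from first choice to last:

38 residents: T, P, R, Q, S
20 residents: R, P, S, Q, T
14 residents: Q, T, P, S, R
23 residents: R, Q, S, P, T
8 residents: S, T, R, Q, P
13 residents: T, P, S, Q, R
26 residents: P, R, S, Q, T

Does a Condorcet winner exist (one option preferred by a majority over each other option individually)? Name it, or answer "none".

none

Checking pairwise contests:
T beats R 73–69.
Q beats T 83–59.
R beats Q 115–27.
R beats S 107–35.
T beats P 73–69.
Every option loses at least one head-to-head, so there is no Condorcet winner.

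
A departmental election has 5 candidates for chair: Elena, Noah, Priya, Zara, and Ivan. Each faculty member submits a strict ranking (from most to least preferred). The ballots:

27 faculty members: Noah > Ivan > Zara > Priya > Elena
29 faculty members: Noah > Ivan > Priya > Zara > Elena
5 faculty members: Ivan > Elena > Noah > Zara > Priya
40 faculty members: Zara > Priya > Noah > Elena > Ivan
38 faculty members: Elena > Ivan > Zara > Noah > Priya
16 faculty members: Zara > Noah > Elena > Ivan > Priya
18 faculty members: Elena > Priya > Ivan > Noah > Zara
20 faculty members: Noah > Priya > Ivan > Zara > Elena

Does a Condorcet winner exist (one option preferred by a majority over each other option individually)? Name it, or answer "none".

Noah vs Elena: 132–61 for Noah.
Noah vs Priya: 135–58 for Noah.
Noah vs Zara: 99–94 for Noah.
Noah vs Ivan: 132–61 for Noah.
Noah beats every other option head-to-head.

Noah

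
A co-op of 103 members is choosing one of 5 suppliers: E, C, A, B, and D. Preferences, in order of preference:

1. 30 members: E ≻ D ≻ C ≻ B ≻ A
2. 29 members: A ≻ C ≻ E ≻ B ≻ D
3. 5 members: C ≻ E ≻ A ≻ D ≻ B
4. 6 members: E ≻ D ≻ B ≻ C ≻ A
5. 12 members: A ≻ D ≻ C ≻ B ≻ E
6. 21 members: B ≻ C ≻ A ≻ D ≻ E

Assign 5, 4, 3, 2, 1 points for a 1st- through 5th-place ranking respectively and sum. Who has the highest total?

E: 30·5 + 29·3 + 5·4 + 6·5 + 12·1 + 21·1 = 320
C: 30·3 + 29·4 + 5·5 + 6·2 + 12·3 + 21·4 = 363
A: 30·1 + 29·5 + 5·3 + 6·1 + 12·5 + 21·3 = 319
B: 30·2 + 29·2 + 5·1 + 6·3 + 12·2 + 21·5 = 270
D: 30·4 + 29·1 + 5·2 + 6·4 + 12·4 + 21·2 = 273
C has the highest Borda score (363).

C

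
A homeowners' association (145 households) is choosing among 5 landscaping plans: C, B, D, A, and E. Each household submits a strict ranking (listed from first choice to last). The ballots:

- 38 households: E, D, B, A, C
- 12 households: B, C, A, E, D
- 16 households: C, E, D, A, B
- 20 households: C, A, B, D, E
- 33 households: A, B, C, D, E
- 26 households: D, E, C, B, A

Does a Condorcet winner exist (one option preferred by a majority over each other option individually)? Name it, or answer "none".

none

Checking pairwise contests:
B beats C 83–62.
D beats B 80–65.
C beats D 81–64.
C beats A 74–71.
C beats E 81–64.
Every option loses at least one head-to-head, so there is no Condorcet winner.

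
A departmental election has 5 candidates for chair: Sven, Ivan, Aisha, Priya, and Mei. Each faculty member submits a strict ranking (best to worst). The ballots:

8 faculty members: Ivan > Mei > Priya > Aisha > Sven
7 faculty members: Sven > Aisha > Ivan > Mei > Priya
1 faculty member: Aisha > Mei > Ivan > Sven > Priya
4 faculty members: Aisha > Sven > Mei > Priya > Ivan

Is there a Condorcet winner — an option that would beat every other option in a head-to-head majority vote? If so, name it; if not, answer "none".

Aisha

Aisha vs Sven: 13–7 for Aisha.
Aisha vs Ivan: 12–8 for Aisha.
Aisha vs Priya: 12–8 for Aisha.
Aisha vs Mei: 12–8 for Aisha.
Aisha beats every other option head-to-head.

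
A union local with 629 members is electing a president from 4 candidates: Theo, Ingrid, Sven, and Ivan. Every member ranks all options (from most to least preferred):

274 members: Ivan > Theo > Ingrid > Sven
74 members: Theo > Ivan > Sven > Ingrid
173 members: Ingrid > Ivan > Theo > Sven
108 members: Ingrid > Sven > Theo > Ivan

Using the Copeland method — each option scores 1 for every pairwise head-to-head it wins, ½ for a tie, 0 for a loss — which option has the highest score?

Theo: beats Ingrid and Sven; loses to Ivan → score 2.
Ingrid: beats Sven; loses to Theo and Ivan → score 1.
Sven: loses to Theo, Ingrid, and Ivan → score 0.
Ivan: beats Theo, Ingrid, and Sven → score 3.
Ivan has the best pairwise record.

Ivan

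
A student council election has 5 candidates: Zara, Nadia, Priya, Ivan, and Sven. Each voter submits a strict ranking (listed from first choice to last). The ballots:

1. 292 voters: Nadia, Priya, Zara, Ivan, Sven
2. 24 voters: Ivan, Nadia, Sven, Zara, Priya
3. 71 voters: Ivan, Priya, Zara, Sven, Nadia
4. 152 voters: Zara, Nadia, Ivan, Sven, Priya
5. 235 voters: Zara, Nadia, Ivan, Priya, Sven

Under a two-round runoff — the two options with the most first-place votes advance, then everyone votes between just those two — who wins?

Zara

Round 1 first-place votes: Zara 387, Nadia 292, Priya 0, Ivan 95, Sven 0.
Zara and Nadia advance.
Runoff: Zara is preferred to Nadia by 458 voters; Nadia by 316.
Zara wins the runoff.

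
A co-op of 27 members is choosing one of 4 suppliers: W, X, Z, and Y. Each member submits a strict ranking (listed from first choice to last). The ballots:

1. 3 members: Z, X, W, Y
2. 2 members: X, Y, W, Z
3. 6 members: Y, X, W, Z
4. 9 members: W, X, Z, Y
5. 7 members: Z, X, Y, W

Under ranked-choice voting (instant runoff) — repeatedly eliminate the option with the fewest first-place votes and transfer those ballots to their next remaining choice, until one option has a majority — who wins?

W

Round 1: W 9, X 2, Z 10, Y 6. Eliminate X.
Round 2: W 9, Z 10, Y 8. Eliminate Y.
Round 3: W 17, Z 10. W has a majority.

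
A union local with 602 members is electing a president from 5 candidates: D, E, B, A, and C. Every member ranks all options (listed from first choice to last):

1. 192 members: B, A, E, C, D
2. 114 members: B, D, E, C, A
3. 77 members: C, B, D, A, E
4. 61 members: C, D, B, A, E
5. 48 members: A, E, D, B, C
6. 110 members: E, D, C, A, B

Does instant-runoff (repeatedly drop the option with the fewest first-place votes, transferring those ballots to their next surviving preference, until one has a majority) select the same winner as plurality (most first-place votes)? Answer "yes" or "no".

yes

Instant-runoff — R1 D 0, E 110, B 306, A 48, C 138 (B winner). Winner: B.
Plurality — first-place votes: D 0, E 110, B 306, A 48, C 138. Winner: B.
The two methods agree.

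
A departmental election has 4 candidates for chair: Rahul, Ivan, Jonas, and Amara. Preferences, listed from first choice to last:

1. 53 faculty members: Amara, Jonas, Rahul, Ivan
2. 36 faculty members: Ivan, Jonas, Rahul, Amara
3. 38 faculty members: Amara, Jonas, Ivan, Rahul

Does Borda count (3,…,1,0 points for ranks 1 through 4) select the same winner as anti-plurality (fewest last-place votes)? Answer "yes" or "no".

no

Borda — scores: Rahul 89, Ivan 146, Jonas 254, Amara 273. Winner: Amara.
Anti-plurality — last-place votes: Rahul 38, Ivan 53, Jonas 0, Amara 36. Winner: Jonas.
The two methods disagree.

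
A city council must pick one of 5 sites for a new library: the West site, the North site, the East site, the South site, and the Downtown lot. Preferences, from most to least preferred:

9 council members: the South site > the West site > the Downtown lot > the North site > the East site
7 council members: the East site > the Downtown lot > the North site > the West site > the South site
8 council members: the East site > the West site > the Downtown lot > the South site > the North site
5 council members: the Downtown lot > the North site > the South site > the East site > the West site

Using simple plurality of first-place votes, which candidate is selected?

First-place votes: the West site 0, the North site 0, the East site 15, the South site 9, the Downtown lot 5.
the East site has the most first-place votes.

the East site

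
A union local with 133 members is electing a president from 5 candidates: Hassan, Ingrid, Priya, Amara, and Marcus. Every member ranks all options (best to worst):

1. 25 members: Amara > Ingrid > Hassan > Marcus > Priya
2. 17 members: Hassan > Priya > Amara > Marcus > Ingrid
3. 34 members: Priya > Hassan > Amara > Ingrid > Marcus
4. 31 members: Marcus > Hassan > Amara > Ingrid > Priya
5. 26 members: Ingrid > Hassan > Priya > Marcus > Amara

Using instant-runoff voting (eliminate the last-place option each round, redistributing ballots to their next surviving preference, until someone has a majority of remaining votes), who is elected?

Ingrid

Round 1: Hassan 17, Ingrid 26, Priya 34, Amara 25, Marcus 31. Eliminate Hassan.
Round 2: Ingrid 26, Priya 51, Amara 25, Marcus 31. Eliminate Amara.
Round 3: Ingrid 51, Priya 51, Marcus 31. Eliminate Marcus.
Round 4: Ingrid 82, Priya 51. Ingrid has a majority.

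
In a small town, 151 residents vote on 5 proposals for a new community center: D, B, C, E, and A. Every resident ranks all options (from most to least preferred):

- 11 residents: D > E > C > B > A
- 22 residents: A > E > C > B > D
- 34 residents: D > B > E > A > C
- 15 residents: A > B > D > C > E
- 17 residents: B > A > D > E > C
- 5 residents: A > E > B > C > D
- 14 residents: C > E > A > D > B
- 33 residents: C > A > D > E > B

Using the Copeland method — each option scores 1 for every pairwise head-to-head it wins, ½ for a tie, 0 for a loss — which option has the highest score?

A

D: beats B, C, and E; loses to A → score 3.
B: loses to D, C, E, and A → score 0.
C: beats B; loses to D, E, and A → score 1.
E: beats B and C; loses to D and A → score 2.
A: beats D, B, C, and E → score 4.
A has the best pairwise record.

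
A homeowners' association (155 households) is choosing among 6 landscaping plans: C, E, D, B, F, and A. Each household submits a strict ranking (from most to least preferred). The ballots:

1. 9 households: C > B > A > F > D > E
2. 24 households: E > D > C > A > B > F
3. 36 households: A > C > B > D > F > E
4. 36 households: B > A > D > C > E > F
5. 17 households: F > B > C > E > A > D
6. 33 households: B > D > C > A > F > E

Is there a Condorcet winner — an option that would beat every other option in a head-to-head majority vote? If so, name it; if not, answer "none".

B

B vs C: 86–69 for B.
B vs E: 131–24 for B.
B vs D: 131–24 for B.
B vs F: 138–17 for B.
B vs A: 95–60 for B.
B beats every other option head-to-head.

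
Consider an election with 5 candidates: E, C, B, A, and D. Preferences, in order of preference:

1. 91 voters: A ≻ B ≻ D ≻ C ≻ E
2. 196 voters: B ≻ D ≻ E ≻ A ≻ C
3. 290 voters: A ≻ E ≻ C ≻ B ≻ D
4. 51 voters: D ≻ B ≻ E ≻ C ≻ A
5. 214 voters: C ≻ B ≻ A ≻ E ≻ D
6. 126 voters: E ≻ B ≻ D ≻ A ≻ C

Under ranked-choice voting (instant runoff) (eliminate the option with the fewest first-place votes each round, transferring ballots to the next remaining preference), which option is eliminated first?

D

Round 1: E 126, C 214, B 196, A 381, D 51. Eliminate D.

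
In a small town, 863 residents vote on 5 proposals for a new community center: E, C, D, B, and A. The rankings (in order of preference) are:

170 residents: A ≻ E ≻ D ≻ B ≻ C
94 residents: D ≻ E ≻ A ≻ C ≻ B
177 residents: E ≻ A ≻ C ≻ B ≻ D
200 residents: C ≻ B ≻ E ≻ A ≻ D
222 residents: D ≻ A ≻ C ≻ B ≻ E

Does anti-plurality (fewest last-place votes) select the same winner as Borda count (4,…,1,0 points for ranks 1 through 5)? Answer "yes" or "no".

yes

Anti-plurality — last-place votes: E 222, C 170, D 377, B 94, A 0. Winner: A.
Borda — scores: E 1900, C 1692, D 1604, B 1169, A 2265. Winner: A.
The two methods agree.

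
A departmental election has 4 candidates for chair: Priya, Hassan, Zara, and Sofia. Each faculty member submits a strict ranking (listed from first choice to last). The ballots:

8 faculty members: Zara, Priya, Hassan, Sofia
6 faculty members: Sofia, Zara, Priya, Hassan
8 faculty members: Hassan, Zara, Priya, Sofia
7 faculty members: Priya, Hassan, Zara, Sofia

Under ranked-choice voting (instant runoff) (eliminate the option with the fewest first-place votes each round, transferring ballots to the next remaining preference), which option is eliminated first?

Round 1: Priya 7, Hassan 8, Zara 8, Sofia 6. Eliminate Sofia.

Sofia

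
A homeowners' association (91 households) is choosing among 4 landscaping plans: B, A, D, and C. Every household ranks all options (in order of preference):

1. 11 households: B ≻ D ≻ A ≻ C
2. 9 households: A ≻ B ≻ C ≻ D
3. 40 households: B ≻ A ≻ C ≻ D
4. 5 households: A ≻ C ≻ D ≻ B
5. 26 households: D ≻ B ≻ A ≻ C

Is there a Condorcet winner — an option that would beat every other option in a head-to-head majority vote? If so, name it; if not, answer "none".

B vs A: 77–14 for B.
B vs D: 60–31 for B.
B vs C: 86–5 for B.
B beats every other option head-to-head.

B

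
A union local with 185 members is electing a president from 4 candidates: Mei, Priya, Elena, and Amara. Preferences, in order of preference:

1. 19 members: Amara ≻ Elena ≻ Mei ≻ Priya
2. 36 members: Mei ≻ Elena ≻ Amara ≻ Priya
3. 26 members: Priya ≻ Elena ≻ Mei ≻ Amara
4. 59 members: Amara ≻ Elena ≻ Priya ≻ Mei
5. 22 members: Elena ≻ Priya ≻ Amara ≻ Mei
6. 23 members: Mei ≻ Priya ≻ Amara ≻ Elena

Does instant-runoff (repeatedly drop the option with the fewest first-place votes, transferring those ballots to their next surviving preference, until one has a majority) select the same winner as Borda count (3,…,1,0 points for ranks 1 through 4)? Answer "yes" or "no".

Instant-runoff — R1 Mei 59, Priya 26, Elena 22, Amara 78 (Elena out); R2 Mei 59, Priya 48, Amara 78 (Priya out); R3 Mei 85, Amara 100 (Amara winner). Winner: Amara.
Borda — scores: Mei 222, Priya 227, Elena 346, Amara 315. Winner: Elena.
The two methods disagree.

no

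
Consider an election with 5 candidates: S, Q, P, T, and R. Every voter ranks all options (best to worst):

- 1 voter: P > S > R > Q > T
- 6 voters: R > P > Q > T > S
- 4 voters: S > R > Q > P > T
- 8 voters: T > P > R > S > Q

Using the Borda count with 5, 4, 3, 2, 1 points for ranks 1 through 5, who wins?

S: 1·4 + 6·1 + 4·5 + 8·2 = 46
Q: 1·2 + 6·3 + 4·3 + 8·1 = 40
P: 1·5 + 6·4 + 4·2 + 8·4 = 69
T: 1·1 + 6·2 + 4·1 + 8·5 = 57
R: 1·3 + 6·5 + 4·4 + 8·3 = 73
R has the highest Borda score (73).

R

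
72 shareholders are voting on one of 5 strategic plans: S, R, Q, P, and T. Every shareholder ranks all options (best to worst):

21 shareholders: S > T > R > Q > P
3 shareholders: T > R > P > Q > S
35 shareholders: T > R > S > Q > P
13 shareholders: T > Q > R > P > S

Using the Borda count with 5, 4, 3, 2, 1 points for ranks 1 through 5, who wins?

S: 21·5 + 3·1 + 35·3 + 13·1 = 226
R: 21·3 + 3·4 + 35·4 + 13·3 = 254
Q: 21·2 + 3·2 + 35·2 + 13·4 = 170
P: 21·1 + 3·3 + 35·1 + 13·2 = 91
T: 21·4 + 3·5 + 35·5 + 13·5 = 339
T has the highest Borda score (339).

T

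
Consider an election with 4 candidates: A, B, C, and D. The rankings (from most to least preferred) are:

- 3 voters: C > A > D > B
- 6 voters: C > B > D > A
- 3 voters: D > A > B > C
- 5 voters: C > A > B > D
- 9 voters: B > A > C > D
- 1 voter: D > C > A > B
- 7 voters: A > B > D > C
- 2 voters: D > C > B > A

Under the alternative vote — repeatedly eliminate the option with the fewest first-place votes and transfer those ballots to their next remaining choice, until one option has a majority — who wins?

Round 1: A 7, B 9, C 14, D 6. Eliminate D.
Round 2: A 10, B 9, C 17. Eliminate B.
Round 3: A 19, C 17. A has a majority.

A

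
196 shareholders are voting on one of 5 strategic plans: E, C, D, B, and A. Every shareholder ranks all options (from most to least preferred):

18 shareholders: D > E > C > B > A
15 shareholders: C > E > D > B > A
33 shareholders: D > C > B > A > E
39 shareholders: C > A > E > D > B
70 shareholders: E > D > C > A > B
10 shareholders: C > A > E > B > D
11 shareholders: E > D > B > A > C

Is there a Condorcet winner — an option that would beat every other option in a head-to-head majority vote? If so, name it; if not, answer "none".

E vs C: 99–97 for E.
E vs D: 145–51 for E.
E vs B: 163–33 for E.
E vs A: 114–82 for E.
E beats every other option head-to-head.

E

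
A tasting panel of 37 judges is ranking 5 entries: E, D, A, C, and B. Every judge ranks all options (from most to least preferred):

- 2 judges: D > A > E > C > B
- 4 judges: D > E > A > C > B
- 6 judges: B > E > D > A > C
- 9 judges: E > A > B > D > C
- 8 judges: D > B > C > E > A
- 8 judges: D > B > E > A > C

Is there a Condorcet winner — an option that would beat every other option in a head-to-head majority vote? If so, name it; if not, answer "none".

D vs E: 22–15 for D.
D vs A: 28–9 for D.
D vs C: 37–0 for D.
D vs B: 22–15 for D.
D beats every other option head-to-head.

D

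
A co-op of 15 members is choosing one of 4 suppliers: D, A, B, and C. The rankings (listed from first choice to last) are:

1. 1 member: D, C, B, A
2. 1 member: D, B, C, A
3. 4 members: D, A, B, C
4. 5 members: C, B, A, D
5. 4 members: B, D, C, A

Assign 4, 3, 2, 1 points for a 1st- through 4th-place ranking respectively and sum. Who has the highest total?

B

D: 1·4 + 1·4 + 4·4 + 5·1 + 4·3 = 41
A: 1·1 + 1·1 + 4·3 + 5·2 + 4·1 = 28
B: 1·2 + 1·3 + 4·2 + 5·3 + 4·4 = 44
C: 1·3 + 1·2 + 4·1 + 5·4 + 4·2 = 37
B has the highest Borda score (44).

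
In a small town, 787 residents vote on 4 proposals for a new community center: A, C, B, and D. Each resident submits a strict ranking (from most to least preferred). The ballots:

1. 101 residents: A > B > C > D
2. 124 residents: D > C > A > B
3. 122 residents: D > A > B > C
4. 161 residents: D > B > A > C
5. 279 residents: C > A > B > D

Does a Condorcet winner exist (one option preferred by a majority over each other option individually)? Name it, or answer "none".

D

D vs A: 407–380 for D.
D vs C: 407–380 for D.
D vs B: 407–380 for D.
D beats every other option head-to-head.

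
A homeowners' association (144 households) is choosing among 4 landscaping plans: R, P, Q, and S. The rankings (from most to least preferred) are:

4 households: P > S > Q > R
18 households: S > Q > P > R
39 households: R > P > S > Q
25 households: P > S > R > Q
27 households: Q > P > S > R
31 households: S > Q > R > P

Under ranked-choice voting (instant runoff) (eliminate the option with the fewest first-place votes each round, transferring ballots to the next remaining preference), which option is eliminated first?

Q

Round 1: R 39, P 29, Q 27, S 49. Eliminate Q.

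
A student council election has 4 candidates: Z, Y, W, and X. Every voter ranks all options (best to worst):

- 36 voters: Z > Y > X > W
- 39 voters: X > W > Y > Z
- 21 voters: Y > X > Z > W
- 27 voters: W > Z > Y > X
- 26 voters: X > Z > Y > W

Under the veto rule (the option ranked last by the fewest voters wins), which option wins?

Y

Last-place votes: Z 39, Y 0, W 83, X 27.
Y is ranked last by the fewest voters, so Y wins.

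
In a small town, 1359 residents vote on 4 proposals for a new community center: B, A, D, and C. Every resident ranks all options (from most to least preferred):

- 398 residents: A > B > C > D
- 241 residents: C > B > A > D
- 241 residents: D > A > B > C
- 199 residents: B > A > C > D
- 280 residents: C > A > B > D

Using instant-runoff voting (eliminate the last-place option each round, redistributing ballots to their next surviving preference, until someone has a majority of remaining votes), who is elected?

A

Round 1: B 199, A 398, D 241, C 521. Eliminate B.
Round 2: A 597, D 241, C 521. Eliminate D.
Round 3: A 838, C 521. A has a majority.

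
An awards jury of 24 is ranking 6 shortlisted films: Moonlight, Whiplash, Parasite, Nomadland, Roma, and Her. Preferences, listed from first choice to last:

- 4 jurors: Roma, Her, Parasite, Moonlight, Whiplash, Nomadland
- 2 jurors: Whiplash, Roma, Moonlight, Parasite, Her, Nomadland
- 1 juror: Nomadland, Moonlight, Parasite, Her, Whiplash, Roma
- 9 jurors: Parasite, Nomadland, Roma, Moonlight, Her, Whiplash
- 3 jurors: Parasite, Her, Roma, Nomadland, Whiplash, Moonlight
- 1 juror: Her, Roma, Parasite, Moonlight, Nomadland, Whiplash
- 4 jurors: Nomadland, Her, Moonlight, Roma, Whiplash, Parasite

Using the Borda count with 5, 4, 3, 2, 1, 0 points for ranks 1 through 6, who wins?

Moonlight: 4·2 + 2·3 + 1·4 + 9·2 + 3·0 + 1·2 + 4·3 = 50
Whiplash: 4·1 + 2·5 + 1·1 + 9·0 + 3·1 + 1·0 + 4·1 = 22
Parasite: 4·3 + 2·2 + 1·3 + 9·5 + 3·5 + 1·3 + 4·0 = 82
Nomadland: 4·0 + 2·0 + 1·5 + 9·4 + 3·2 + 1·1 + 4·5 = 68
Roma: 4·5 + 2·4 + 1·0 + 9·3 + 3·3 + 1·4 + 4·2 = 76
Her: 4·4 + 2·1 + 1·2 + 9·1 + 3·4 + 1·5 + 4·4 = 62
Parasite has the highest Borda score (82).

Parasite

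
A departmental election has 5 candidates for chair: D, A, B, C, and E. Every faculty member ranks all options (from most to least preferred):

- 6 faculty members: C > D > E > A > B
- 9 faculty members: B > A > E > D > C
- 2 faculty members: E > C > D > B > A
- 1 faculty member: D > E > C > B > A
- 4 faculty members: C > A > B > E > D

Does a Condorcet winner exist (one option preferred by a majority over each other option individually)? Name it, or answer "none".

Checking pairwise contests:
A beats D 13–9.
B beats A 12–10.
C beats B 13–9.
E beats C 12–10.
A beats E 13–9.
Every option loses at least one head-to-head, so there is no Condorcet winner.

none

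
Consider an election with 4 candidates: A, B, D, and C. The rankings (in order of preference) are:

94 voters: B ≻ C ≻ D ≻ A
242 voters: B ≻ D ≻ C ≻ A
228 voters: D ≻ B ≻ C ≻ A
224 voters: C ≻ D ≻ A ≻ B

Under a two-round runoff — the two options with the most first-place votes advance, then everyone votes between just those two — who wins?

D

Round 1 first-place votes: A 0, B 336, D 228, C 224.
B and D advance.
Runoff: B is preferred to D by 336 voters; D by 452.
D wins the runoff.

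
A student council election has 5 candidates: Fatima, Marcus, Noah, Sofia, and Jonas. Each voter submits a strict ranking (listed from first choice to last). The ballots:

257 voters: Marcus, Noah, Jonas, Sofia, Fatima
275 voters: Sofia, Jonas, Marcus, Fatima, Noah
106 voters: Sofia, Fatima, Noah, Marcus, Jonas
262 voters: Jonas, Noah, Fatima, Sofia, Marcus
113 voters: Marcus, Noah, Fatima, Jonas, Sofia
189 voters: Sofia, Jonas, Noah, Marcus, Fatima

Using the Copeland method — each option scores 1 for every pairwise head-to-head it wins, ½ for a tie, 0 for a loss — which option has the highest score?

Jonas

Fatima: loses to Marcus, Noah, Sofia, and Jonas → score 0.
Marcus: beats Fatima and Noah; loses to Sofia and Jonas → score 2.
Noah: beats Fatima and Sofia; loses to Marcus and Jonas → score 2.
Sofia: beats Fatima and Marcus; loses to Noah and Jonas → score 2.
Jonas: beats Fatima, Marcus, Noah, and Sofia → score 4.
Jonas has the best pairwise record.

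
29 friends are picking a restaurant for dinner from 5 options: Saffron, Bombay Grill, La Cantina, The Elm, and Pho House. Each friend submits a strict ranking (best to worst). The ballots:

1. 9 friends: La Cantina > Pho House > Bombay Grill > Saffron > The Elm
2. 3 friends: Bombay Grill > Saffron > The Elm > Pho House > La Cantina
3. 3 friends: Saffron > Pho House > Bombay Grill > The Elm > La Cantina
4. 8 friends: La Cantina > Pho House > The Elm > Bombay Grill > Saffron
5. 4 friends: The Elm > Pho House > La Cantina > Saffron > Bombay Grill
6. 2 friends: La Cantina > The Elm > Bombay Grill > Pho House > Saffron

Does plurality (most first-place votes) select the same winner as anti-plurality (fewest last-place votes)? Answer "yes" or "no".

no

Plurality — first-place votes: Saffron 3, Bombay Grill 3, La Cantina 19, The Elm 4, Pho House 0. Winner: La Cantina.
Anti-plurality — last-place votes: Saffron 10, Bombay Grill 4, La Cantina 6, The Elm 9, Pho House 0. Winner: Pho House.
The two methods disagree.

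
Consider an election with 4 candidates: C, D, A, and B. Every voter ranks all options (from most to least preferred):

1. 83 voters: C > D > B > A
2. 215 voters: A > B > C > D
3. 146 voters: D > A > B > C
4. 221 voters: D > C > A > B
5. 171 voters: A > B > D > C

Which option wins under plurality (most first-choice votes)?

A

First-place votes: C 83, D 367, A 386, B 0.
A has the most first-place votes.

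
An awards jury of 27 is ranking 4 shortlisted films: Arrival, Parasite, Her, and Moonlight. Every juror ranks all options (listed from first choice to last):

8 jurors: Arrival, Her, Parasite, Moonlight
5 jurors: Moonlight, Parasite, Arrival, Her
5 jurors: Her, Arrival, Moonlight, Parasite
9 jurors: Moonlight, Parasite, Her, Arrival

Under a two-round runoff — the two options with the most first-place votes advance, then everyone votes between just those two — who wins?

Round 1 first-place votes: Arrival 8, Parasite 0, Her 5, Moonlight 14.
Moonlight and Arrival advance.
Runoff: Moonlight is preferred to Arrival by 14 voters; Arrival by 13.
Moonlight wins the runoff.

Moonlight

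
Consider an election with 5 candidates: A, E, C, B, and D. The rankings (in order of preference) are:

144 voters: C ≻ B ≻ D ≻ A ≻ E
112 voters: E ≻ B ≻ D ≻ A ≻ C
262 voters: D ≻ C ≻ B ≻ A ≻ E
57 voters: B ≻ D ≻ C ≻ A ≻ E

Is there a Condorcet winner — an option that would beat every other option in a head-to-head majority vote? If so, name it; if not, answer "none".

none

Checking pairwise contests:
C beats A 463–112.
A beats E 463–112.
D beats C 431–144.
C beats B 406–169.
B beats D 313–262.
Every option loses at least one head-to-head, so there is no Condorcet winner.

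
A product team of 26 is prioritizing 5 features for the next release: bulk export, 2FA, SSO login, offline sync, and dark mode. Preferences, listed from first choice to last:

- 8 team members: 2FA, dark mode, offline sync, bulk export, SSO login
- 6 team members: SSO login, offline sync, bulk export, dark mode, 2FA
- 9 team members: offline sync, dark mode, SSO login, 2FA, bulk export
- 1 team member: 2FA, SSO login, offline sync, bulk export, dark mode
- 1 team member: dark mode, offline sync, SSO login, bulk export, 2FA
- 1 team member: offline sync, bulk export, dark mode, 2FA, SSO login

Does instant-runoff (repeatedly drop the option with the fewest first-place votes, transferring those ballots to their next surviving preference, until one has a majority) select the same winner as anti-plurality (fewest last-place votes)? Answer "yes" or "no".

yes

Instant-runoff — R1 bulk export 0, 2FA 9, SSO login 6, offline sync 10, dark mode 1 (bulk export out); R2 2FA 9, SSO login 6, offline sync 10, dark mode 1 (dark mode out); R3 2FA 9, SSO login 6, offline sync 11 (SSO login out); R4 2FA 9, offline sync 17 (offline sync winner). Winner: offline sync.
Anti-plurality — last-place votes: bulk export 9, 2FA 7, SSO login 9, offline sync 0, dark mode 1. Winner: offline sync.
The two methods agree.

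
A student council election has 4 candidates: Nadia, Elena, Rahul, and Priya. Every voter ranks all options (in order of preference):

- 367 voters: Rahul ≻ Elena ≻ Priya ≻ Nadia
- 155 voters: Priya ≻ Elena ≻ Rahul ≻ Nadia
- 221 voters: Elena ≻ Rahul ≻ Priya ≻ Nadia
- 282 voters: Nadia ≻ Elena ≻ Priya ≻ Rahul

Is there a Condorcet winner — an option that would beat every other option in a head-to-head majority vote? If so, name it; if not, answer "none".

Elena

Elena vs Nadia: 743–282 for Elena.
Elena vs Rahul: 658–367 for Elena.
Elena vs Priya: 870–155 for Elena.
Elena beats every other option head-to-head.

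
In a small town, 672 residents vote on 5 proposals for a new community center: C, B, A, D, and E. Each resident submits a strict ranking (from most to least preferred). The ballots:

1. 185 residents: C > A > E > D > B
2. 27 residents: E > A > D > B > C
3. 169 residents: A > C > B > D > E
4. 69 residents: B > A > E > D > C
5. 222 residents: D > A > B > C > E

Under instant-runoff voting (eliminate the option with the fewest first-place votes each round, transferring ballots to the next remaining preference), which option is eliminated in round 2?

B

Round 1: C 185, B 69, A 169, D 222, E 27. Eliminate E.
Round 2: C 185, B 69, A 196, D 222. Eliminate B.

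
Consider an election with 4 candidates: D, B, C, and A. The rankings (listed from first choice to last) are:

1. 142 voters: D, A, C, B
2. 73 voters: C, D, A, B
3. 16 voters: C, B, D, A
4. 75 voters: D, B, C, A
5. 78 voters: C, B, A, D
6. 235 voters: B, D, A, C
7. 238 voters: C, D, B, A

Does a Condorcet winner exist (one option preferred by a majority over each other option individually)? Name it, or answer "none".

D

D vs B: 528–329 for D.
D vs C: 452–405 for D.
D vs A: 779–78 for D.
D beats every other option head-to-head.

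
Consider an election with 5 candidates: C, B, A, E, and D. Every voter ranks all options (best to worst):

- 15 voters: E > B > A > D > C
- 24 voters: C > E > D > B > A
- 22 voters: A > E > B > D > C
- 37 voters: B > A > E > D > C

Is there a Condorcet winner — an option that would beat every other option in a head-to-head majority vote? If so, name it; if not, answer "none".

Checking pairwise contests:
B beats C 74–24.
E beats B 61–37.
B beats A 76–22.
A beats E 59–39.
B beats D 74–24.
Every option loses at least one head-to-head, so there is no Condorcet winner.

none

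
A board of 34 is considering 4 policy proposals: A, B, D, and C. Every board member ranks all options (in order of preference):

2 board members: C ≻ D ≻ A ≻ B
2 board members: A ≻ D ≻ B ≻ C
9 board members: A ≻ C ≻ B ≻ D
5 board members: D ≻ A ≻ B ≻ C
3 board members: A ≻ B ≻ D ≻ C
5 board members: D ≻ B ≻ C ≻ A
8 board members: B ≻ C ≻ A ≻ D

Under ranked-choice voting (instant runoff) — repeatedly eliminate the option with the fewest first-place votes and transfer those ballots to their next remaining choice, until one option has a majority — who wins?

Round 1: A 14, B 8, D 10, C 2. Eliminate C.
Round 2: A 14, B 8, D 12. Eliminate B.
Round 3: A 22, D 12. A has a majority.

A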